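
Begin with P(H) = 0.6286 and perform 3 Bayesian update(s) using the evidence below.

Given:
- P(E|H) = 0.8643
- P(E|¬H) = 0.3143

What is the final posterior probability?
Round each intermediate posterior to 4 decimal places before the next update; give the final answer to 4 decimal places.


Sequential Bayesian updating:

Initial prior: P(H) = 0.6286

Update 1:
  P(E) = 0.8643 × 0.6286 + 0.3143 × 0.3714 = 0.54329898 + 0.11673102 = 0.66003000
  P(H|E) = 0.54329898 / 0.66003000 = 0.8231

Update 2:
  P(E) = 0.8643 × 0.8231 + 0.3143 × 0.1769 = 0.71140533 + 0.05559967 = 0.76700500
  P(H|E) = 0.71140533 / 0.76700500 = 0.9275

Update 3:
  P(E) = 0.8643 × 0.9275 + 0.3143 × 0.0725 = 0.80163825 + 0.02278675 = 0.82442500
  P(H|E) = 0.80163825 / 0.82442500 = 0.9724

Final posterior: 0.9724


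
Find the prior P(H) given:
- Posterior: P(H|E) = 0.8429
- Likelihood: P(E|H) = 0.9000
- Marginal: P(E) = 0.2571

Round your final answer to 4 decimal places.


From Bayes' theorem: P(H|E) = P(E|H) × P(H) / P(E)

Rearranging for P(H):
P(H) = P(H|E) × P(E) / P(E|H)
     = 0.8429 × 0.2571 / 0.9000
     = 0.21670959 / 0.9000
     = 0.2408


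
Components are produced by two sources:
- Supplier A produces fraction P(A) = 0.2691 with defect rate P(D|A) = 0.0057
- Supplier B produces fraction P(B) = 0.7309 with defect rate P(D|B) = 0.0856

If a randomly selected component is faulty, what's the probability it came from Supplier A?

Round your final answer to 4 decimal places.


Let A = from Supplier A, D = faulty

Given:
- P(A) = 0.2691, P(B) = 0.7309
- P(D|A) = 0.0057, P(D|B) = 0.0856

Step 1: Find P(D)
P(D) = P(D|A)P(A) + P(D|B)P(B)
     = 0.0057 × 0.2691 + 0.0856 × 0.7309
     = 0.00153387 + 0.06256504
     = 0.06409891

Step 2: Apply Bayes' theorem
P(A|D) = P(D|A)P(A) / P(D)
       = 0.00153387 / 0.06409891
       = 0.0239


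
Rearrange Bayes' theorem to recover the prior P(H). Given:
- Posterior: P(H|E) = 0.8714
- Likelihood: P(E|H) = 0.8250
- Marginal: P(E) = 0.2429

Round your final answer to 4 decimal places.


From Bayes' theorem: P(H|E) = P(E|H) × P(H) / P(E)

Rearranging for P(H):
P(H) = P(H|E) × P(E) / P(E|H)
     = 0.8714 × 0.2429 / 0.8250
     = 0.21166306 / 0.8250
     = 0.2566


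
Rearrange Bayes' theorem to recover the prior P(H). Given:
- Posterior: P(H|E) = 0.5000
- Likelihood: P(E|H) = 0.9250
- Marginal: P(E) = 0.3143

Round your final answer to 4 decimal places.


From Bayes' theorem: P(H|E) = P(E|H) × P(H) / P(E)

Rearranging for P(H):
P(H) = P(H|E) × P(E) / P(E|H)
     = 0.5000 × 0.3143 / 0.9250
     = 0.15715000 / 0.9250
     = 0.1699


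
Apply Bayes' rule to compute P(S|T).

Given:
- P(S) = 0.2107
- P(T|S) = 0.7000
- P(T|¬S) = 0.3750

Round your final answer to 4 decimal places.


Bayes' theorem: P(S|T) = P(T|S) × P(S) / P(T)

Step 1: Calculate P(T) using law of total probability
P(T) = P(T|S)P(S) + P(T|¬S)P(¬S)
     = 0.7000 × 0.2107 + 0.3750 × 0.7893
     = 0.14749000 + 0.29598750
     = 0.44347750

Step 2: Apply Bayes' theorem
P(S|T) = P(T|S) × P(S) / P(T)
       = 0.14749000 / 0.44347750
       = 0.3326


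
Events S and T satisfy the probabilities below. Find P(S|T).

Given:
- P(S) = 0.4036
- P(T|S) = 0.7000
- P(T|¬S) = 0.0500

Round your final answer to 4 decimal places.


Bayes' theorem: P(S|T) = P(T|S) × P(S) / P(T)

Step 1: Calculate P(T) using law of total probability
P(T) = P(T|S)P(S) + P(T|¬S)P(¬S)
     = 0.7000 × 0.4036 + 0.0500 × 0.5964
     = 0.28252000 + 0.02982000
     = 0.31234000

Step 2: Apply Bayes' theorem
P(S|T) = P(T|S) × P(S) / P(T)
       = 0.28252000 / 0.31234000
       = 0.9045


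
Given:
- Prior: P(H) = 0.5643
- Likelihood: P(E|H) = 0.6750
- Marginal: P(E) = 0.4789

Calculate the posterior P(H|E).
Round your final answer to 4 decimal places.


Using Bayes' theorem:

P(H|E) = P(E|H) × P(H) / P(E)
       = 0.6750 × 0.5643 / 0.4789
       = 0.38090250 / 0.4789
       = 0.7954

The evidence strengthens our belief in H.
Prior: 0.5643 → Posterior: 0.7954


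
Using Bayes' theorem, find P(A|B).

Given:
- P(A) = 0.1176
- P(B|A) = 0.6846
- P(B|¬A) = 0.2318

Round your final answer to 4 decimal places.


Bayes' theorem: P(A|B) = P(B|A) × P(A) / P(B)

Step 1: Calculate P(B) using law of total probability
P(B) = P(B|A)P(A) + P(B|¬A)P(¬A)
     = 0.6846 × 0.1176 + 0.2318 × 0.8824
     = 0.08050896 + 0.20454032
     = 0.28504928

Step 2: Apply Bayes' theorem
P(A|B) = P(B|A) × P(A) / P(B)
       = 0.08050896 / 0.28504928
       = 0.2824


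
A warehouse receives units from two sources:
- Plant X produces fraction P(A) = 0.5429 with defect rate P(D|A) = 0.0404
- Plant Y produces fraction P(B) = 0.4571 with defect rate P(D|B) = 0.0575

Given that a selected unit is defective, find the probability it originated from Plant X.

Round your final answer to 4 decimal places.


Let A = from Plant X, D = defective

Given:
- P(A) = 0.5429, P(B) = 0.4571
- P(D|A) = 0.0404, P(D|B) = 0.0575

Step 1: Find P(D)
P(D) = P(D|A)P(A) + P(D|B)P(B)
     = 0.0404 × 0.5429 + 0.0575 × 0.4571
     = 0.02193316 + 0.02628325
     = 0.04821641

Step 2: Apply Bayes' theorem
P(A|D) = P(D|A)P(A) / P(D)
       = 0.02193316 / 0.04821641
       = 0.4549


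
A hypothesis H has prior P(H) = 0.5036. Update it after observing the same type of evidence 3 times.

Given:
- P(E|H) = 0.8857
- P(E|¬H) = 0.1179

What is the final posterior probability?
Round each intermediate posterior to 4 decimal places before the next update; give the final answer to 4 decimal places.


Sequential Bayesian updating:

Initial prior: P(H) = 0.5036

Update 1:
  P(E) = 0.8857 × 0.5036 + 0.1179 × 0.4964 = 0.44603852 + 0.05852556 = 0.50456408
  P(H|E) = 0.44603852 / 0.50456408 = 0.8840

Update 2:
  P(E) = 0.8857 × 0.8840 + 0.1179 × 0.1160 = 0.78295880 + 0.01367640 = 0.79663520
  P(H|E) = 0.78295880 / 0.79663520 = 0.9828

Update 3:
  P(E) = 0.8857 × 0.9828 + 0.1179 × 0.0172 = 0.87046596 + 0.00202788 = 0.87249384
  P(H|E) = 0.87046596 / 0.87249384 = 0.9977

Final posterior: 0.9977


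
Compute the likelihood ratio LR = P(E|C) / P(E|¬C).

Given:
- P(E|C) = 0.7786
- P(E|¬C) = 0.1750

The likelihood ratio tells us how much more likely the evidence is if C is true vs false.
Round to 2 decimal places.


Likelihood Ratio (LR) = P(E|C) / P(E|¬C)

LR = 0.7786 / 0.1750
   = 4.45

The evidence is 4.45 times more likely if C is true than if C is false.
Because LR exceeds 1, E is evidence for C.


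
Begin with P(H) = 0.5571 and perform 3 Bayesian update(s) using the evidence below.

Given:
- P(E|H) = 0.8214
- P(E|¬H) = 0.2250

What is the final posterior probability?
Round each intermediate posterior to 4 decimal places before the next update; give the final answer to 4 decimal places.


Sequential Bayesian updating:

Initial prior: P(H) = 0.5571

Update 1:
  P(E) = 0.8214 × 0.5571 + 0.2250 × 0.4429 = 0.45760194 + 0.09965250 = 0.55725444
  P(H|E) = 0.45760194 / 0.55725444 = 0.8212

Update 2:
  P(E) = 0.8214 × 0.8212 + 0.2250 × 0.1788 = 0.67453368 + 0.04023000 = 0.71476368
  P(H|E) = 0.67453368 / 0.71476368 = 0.9437

Update 3:
  P(E) = 0.8214 × 0.9437 + 0.2250 × 0.0563 = 0.77515518 + 0.01266750 = 0.78782268
  P(H|E) = 0.77515518 / 0.78782268 = 0.9839

Final posterior: 0.9839


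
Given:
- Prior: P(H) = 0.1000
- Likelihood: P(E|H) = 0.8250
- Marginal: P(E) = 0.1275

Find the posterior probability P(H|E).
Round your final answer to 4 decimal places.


Using Bayes' theorem:

P(H|E) = P(E|H) × P(H) / P(E)
       = 0.8250 × 0.1000 / 0.1275
       = 0.08250000 / 0.1275
       = 0.6471

The evidence strengthens our belief in H.
Prior: 0.1000 → Posterior: 0.6471


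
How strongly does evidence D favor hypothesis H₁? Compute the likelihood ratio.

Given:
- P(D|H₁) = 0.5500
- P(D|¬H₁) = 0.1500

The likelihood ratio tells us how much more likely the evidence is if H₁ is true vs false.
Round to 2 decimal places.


Likelihood Ratio (LR) = P(D|H₁) / P(D|¬H₁)

LR = 0.5500 / 0.1500
   = 3.67

The evidence is 3.67 times more likely if H₁ is true than if H₁ is false.
LR > 1, so observing D raises the odds in favor of H₁.


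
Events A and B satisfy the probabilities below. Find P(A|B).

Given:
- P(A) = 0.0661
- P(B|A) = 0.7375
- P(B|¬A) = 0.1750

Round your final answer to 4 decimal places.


Bayes' theorem: P(A|B) = P(B|A) × P(A) / P(B)

Step 1: Calculate P(B) using law of total probability
P(B) = P(B|A)P(A) + P(B|¬A)P(¬A)
     = 0.7375 × 0.0661 + 0.1750 × 0.9339
     = 0.04874875 + 0.16343250
     = 0.21218125

Step 2: Apply Bayes' theorem
P(A|B) = P(B|A) × P(A) / P(B)
       = 0.04874875 / 0.21218125
       = 0.2298


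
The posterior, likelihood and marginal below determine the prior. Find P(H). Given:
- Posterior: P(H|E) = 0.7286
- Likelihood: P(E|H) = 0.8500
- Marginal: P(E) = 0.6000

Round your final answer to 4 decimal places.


From Bayes' theorem: P(H|E) = P(E|H) × P(H) / P(E)

Rearranging for P(H):
P(H) = P(H|E) × P(E) / P(E|H)
     = 0.7286 × 0.6000 / 0.8500
     = 0.43716000 / 0.8500
     = 0.5143


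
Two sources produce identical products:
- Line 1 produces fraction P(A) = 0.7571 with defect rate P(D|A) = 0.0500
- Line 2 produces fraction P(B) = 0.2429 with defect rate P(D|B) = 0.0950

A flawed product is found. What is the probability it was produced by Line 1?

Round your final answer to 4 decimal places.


Let A = from Line 1, D = flawed

Given:
- P(A) = 0.7571, P(B) = 0.2429
- P(D|A) = 0.0500, P(D|B) = 0.0950

Step 1: Find P(D)
P(D) = P(D|A)P(A) + P(D|B)P(B)
     = 0.0500 × 0.7571 + 0.0950 × 0.2429
     = 0.03785500 + 0.02307550
     = 0.06093050

Step 2: Apply Bayes' theorem
P(A|D) = P(D|A)P(A) / P(D)
       = 0.03785500 / 0.06093050
       = 0.6213


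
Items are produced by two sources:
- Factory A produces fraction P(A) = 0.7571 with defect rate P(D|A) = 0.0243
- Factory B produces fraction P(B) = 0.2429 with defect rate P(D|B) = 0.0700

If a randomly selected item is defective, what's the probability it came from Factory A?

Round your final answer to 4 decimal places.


Let A = from Factory A, D = defective

Given:
- P(A) = 0.7571, P(B) = 0.2429
- P(D|A) = 0.0243, P(D|B) = 0.0700

Step 1: Find P(D)
P(D) = P(D|A)P(A) + P(D|B)P(B)
     = 0.0243 × 0.7571 + 0.0700 × 0.2429
     = 0.01839753 + 0.01700300
     = 0.03540053

Step 2: Apply Bayes' theorem
P(A|D) = P(D|A)P(A) / P(D)
       = 0.01839753 / 0.03540053
       = 0.5197


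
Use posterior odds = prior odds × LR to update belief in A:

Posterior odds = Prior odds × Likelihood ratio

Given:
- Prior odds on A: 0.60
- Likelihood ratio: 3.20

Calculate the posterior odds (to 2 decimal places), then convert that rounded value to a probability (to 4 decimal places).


Step 1: Calculate posterior odds
Posterior odds = Prior odds × LR
               = 0.60 × 3.20
               = 1.92

Step 2: Convert to probability
P(A|E) = Posterior odds / (1 + Posterior odds)
       = 1.92 / (1 + 1.92)
       = 1.92 / 2.92
       = 0.6575

The evidence increased P(A) from 0.3750 to 0.6575.


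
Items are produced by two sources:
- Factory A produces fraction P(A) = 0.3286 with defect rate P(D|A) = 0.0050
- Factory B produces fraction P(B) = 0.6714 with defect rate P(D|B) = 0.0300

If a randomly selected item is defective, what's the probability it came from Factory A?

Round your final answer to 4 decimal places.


Let A = from Factory A, D = defective

Given:
- P(A) = 0.3286, P(B) = 0.6714
- P(D|A) = 0.0050, P(D|B) = 0.0300

Step 1: Find P(D)
P(D) = P(D|A)P(A) + P(D|B)P(B)
     = 0.0050 × 0.3286 + 0.0300 × 0.6714
     = 0.00164300 + 0.02014200
     = 0.02178500

Step 2: Apply Bayes' theorem
P(A|D) = P(D|A)P(A) / P(D)
       = 0.00164300 / 0.02178500
       = 0.0754


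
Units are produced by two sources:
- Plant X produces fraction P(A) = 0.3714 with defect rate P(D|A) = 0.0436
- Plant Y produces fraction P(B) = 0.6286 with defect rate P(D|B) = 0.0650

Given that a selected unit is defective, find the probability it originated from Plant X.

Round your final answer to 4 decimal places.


Let A = from Plant X, D = defective

Given:
- P(A) = 0.3714, P(B) = 0.6286
- P(D|A) = 0.0436, P(D|B) = 0.0650

Step 1: Find P(D)
P(D) = P(D|A)P(A) + P(D|B)P(B)
     = 0.0436 × 0.3714 + 0.0650 × 0.6286
     = 0.01619304 + 0.04085900
     = 0.05705204

Step 2: Apply Bayes' theorem
P(A|D) = P(D|A)P(A) / P(D)
       = 0.01619304 / 0.05705204
       = 0.2838


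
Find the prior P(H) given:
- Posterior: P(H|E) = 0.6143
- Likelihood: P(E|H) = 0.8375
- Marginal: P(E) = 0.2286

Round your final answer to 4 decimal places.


From Bayes' theorem: P(H|E) = P(E|H) × P(H) / P(E)

Rearranging for P(H):
P(H) = P(H|E) × P(E) / P(E|H)
     = 0.6143 × 0.2286 / 0.8375
     = 0.14042898 / 0.8375
     = 0.1677


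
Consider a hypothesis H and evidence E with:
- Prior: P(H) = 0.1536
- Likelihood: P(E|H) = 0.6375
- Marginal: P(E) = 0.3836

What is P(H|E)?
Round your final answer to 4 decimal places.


Using Bayes' theorem:

P(H|E) = P(E|H) × P(H) / P(E)
       = 0.6375 × 0.1536 / 0.3836
       = 0.09792000 / 0.3836
       = 0.2553

The evidence strengthens our belief in H.
Prior: 0.1536 → Posterior: 0.2553


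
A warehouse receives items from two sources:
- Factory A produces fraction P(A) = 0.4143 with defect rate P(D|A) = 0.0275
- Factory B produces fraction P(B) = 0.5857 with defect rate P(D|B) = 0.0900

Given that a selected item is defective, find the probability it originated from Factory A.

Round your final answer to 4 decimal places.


Let A = from Factory A, D = defective

Given:
- P(A) = 0.4143, P(B) = 0.5857
- P(D|A) = 0.0275, P(D|B) = 0.0900

Step 1: Find P(D)
P(D) = P(D|A)P(A) + P(D|B)P(B)
     = 0.0275 × 0.4143 + 0.0900 × 0.5857
     = 0.01139325 + 0.05271300
     = 0.06410625

Step 2: Apply Bayes' theorem
P(A|D) = P(D|A)P(A) / P(D)
       = 0.01139325 / 0.06410625
       = 0.1777


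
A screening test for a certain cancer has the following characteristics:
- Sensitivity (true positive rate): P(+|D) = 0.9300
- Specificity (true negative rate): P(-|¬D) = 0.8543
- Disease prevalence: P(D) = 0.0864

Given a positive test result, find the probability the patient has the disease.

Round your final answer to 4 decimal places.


Let D = has disease, + = positive test

Given:
- P(D) = 0.0864 (prevalence)
- P(+|D) = 0.9300 (sensitivity)
- P(-|¬D) = 0.8543 (specificity)
- P(+|¬D) = 0.1457 (false positive rate = 1 - specificity)

Step 1: Find P(+)
P(+) = P(+|D)P(D) + P(+|¬D)P(¬D)
     = 0.9300 × 0.0864 + 0.1457 × 0.9136
     = 0.08035200 + 0.13311152
     = 0.21346352

Step 2: Apply Bayes' theorem for P(D|+)
P(D|+) = P(+|D)P(D) / P(+)
       = 0.08035200 / 0.21346352
       = 0.3764


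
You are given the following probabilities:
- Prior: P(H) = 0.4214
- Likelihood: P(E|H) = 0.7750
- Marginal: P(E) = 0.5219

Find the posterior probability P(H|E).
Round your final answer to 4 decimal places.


Using Bayes' theorem:

P(H|E) = P(E|H) × P(H) / P(E)
       = 0.7750 × 0.4214 / 0.5219
       = 0.32658500 / 0.5219
       = 0.6258

The evidence strengthens our belief in H.
Prior: 0.4214 → Posterior: 0.6258


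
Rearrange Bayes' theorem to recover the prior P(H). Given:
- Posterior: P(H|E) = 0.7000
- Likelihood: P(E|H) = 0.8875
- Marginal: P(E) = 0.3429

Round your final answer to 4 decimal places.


From Bayes' theorem: P(H|E) = P(E|H) × P(H) / P(E)

Rearranging for P(H):
P(H) = P(H|E) × P(E) / P(E|H)
     = 0.7000 × 0.3429 / 0.8875
     = 0.24003000 / 0.8875
     = 0.2705


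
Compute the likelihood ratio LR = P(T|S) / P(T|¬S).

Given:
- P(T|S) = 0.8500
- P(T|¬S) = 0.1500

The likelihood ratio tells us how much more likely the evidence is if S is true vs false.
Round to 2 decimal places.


Likelihood Ratio (LR) = P(T|S) / P(T|¬S)

LR = 0.8500 / 0.1500
   = 5.67

The evidence is 5.67 times more likely if S is true than if S is false.
Because LR exceeds 1, T is evidence for S.


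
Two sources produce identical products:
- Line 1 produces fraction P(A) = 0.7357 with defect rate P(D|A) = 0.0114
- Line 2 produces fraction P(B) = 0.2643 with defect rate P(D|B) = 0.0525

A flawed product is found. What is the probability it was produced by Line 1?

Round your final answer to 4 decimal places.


Let A = from Line 1, D = flawed

Given:
- P(A) = 0.7357, P(B) = 0.2643
- P(D|A) = 0.0114, P(D|B) = 0.0525

Step 1: Find P(D)
P(D) = P(D|A)P(A) + P(D|B)P(B)
     = 0.0114 × 0.7357 + 0.0525 × 0.2643
     = 0.00838698 + 0.01387575
     = 0.02226273

Step 2: Apply Bayes' theorem
P(A|D) = P(D|A)P(A) / P(D)
       = 0.00838698 / 0.02226273
       = 0.3767


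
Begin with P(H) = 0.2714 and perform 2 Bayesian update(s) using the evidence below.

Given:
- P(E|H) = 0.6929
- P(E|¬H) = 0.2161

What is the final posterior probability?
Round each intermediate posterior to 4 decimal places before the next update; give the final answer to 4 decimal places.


Sequential Bayesian updating:

Initial prior: P(H) = 0.2714

Update 1:
  P(E) = 0.6929 × 0.2714 + 0.2161 × 0.7286 = 0.18805306 + 0.15745046 = 0.34550352
  P(H|E) = 0.18805306 / 0.34550352 = 0.5443

Update 2:
  P(E) = 0.6929 × 0.5443 + 0.2161 × 0.4557 = 0.37714547 + 0.09847677 = 0.47562224
  P(H|E) = 0.37714547 / 0.47562224 = 0.7930

Final posterior: 0.7930


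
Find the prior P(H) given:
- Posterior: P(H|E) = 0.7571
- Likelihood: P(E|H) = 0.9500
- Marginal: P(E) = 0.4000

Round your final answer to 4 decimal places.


From Bayes' theorem: P(H|E) = P(E|H) × P(H) / P(E)

Rearranging for P(H):
P(H) = P(H|E) × P(E) / P(E|H)
     = 0.7571 × 0.4000 / 0.9500
     = 0.30284000 / 0.9500
     = 0.3188


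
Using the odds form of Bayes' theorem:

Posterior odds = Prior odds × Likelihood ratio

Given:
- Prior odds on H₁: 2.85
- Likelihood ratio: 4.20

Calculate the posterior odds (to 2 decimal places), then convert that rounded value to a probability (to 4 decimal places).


Step 1: Calculate posterior odds
Posterior odds = Prior odds × LR
               = 2.85 × 4.20
               = 11.97

Step 2: Convert to probability
P(H₁|E) = Posterior odds / (1 + Posterior odds)
       = 11.97 / (1 + 11.97)
       = 11.97 / 12.97
       = 0.9229

The evidence increased P(H₁) from 0.7403 to 0.9229.


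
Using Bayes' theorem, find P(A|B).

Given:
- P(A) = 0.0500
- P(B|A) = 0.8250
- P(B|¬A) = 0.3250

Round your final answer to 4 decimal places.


Bayes' theorem: P(A|B) = P(B|A) × P(A) / P(B)

Step 1: Calculate P(B) using law of total probability
P(B) = P(B|A)P(A) + P(B|¬A)P(¬A)
     = 0.8250 × 0.0500 + 0.3250 × 0.9500
     = 0.04125000 + 0.30875000
     = 0.35000000

Step 2: Apply Bayes' theorem
P(A|B) = P(B|A) × P(A) / P(B)
       = 0.04125000 / 0.35000000
       = 0.1179


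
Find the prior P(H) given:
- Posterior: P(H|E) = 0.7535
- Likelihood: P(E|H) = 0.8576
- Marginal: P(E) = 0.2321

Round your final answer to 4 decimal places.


From Bayes' theorem: P(H|E) = P(E|H) × P(H) / P(E)

Rearranging for P(H):
P(H) = P(H|E) × P(E) / P(E|H)
     = 0.7535 × 0.2321 / 0.8576
     = 0.17488735 / 0.8576
     = 0.2039


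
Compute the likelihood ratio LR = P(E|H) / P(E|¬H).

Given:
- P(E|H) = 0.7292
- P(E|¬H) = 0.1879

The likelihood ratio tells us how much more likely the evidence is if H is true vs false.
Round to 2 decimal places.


Likelihood Ratio (LR) = P(E|H) / P(E|¬H)

LR = 0.7292 / 0.1879
   = 3.88

The evidence is 3.88 times more likely if H is true than if H is false.
Since LR > 1, the evidence supports H over ¬H.


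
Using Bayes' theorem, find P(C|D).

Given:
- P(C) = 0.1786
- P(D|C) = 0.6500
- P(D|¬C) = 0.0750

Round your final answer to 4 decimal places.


Bayes' theorem: P(C|D) = P(D|C) × P(C) / P(D)

Step 1: Calculate P(D) using law of total probability
P(D) = P(D|C)P(C) + P(D|¬C)P(¬C)
     = 0.6500 × 0.1786 + 0.0750 × 0.8214
     = 0.11609000 + 0.06160500
     = 0.17769500

Step 2: Apply Bayes' theorem
P(C|D) = P(D|C) × P(C) / P(D)
       = 0.11609000 / 0.17769500
       = 0.6533


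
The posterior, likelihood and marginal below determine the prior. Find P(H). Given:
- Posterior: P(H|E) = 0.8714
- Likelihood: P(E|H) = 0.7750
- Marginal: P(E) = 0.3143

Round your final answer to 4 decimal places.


From Bayes' theorem: P(H|E) = P(E|H) × P(H) / P(E)

Rearranging for P(H):
P(H) = P(H|E) × P(E) / P(E|H)
     = 0.8714 × 0.3143 / 0.7750
     = 0.27388102 / 0.7750
     = 0.3534


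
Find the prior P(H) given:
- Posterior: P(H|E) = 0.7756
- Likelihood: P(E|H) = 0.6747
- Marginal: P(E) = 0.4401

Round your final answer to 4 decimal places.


From Bayes' theorem: P(H|E) = P(E|H) × P(H) / P(E)

Rearranging for P(H):
P(H) = P(H|E) × P(E) / P(E|H)
     = 0.7756 × 0.4401 / 0.6747
     = 0.34134156 / 0.6747
     = 0.5059


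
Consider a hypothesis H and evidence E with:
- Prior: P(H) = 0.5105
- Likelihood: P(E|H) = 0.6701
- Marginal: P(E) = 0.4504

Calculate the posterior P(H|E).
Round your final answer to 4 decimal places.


Using Bayes' theorem:

P(H|E) = P(E|H) × P(H) / P(E)
       = 0.6701 × 0.5105 / 0.4504
       = 0.34208605 / 0.4504
       = 0.7595

The evidence strengthens our belief in H.
Prior: 0.5105 → Posterior: 0.7595


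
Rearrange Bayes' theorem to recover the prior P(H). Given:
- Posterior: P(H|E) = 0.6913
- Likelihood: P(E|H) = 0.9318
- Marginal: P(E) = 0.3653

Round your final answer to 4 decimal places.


From Bayes' theorem: P(H|E) = P(E|H) × P(H) / P(E)

Rearranging for P(H):
P(H) = P(H|E) × P(E) / P(E|H)
     = 0.6913 × 0.3653 / 0.9318
     = 0.25253189 / 0.9318
     = 0.2710


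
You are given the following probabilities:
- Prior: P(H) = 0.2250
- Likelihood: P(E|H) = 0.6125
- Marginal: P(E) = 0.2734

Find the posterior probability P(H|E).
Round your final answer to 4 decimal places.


Using Bayes' theorem:

P(H|E) = P(E|H) × P(H) / P(E)
       = 0.6125 × 0.2250 / 0.2734
       = 0.13781250 / 0.2734
       = 0.5041

The evidence strengthens our belief in H.
Prior: 0.2250 → Posterior: 0.5041


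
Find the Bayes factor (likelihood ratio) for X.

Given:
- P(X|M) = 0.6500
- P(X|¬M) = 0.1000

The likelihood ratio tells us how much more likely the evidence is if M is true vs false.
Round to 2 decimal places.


Likelihood Ratio (LR) = P(X|M) / P(X|¬M)

LR = 0.6500 / 0.1000
   = 6.50

The evidence is 6.50 times more likely if M is true than if M is false.
Because LR exceeds 1, X is evidence for M.


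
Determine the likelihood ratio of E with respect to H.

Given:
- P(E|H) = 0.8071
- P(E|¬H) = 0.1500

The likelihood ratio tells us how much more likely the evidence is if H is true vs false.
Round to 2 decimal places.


Likelihood Ratio (LR) = P(E|H) / P(E|¬H)

LR = 0.8071 / 0.1500
   = 5.38

The evidence is 5.38 times more likely if H is true than if H is false.
Because LR exceeds 1, E is evidence for H.


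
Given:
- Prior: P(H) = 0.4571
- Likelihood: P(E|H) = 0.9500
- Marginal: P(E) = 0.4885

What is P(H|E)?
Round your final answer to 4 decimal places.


Using Bayes' theorem:

P(H|E) = P(E|H) × P(H) / P(E)
       = 0.9500 × 0.4571 / 0.4885
       = 0.43424500 / 0.4885
       = 0.8889

The evidence strengthens our belief in H.
Prior: 0.4571 → Posterior: 0.8889


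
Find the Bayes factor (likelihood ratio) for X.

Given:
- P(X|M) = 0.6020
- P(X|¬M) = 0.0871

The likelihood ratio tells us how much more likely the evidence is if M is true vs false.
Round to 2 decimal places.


Likelihood Ratio (LR) = P(X|M) / P(X|¬M)

LR = 0.6020 / 0.0871
   = 6.91

The evidence is 6.91 times more likely if M is true than if M is false.
LR > 1, so observing X raises the odds in favor of M.


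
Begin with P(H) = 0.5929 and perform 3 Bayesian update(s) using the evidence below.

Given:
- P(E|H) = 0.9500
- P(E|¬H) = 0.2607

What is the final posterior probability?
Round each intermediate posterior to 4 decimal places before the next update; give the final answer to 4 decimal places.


Sequential Bayesian updating:

Initial prior: P(H) = 0.5929

Update 1:
  P(E) = 0.9500 × 0.5929 + 0.2607 × 0.4071 = 0.56325500 + 0.10613097 = 0.66938597
  P(H|E) = 0.56325500 / 0.66938597 = 0.8415

Update 2:
  P(E) = 0.9500 × 0.8415 + 0.2607 × 0.1585 = 0.79942500 + 0.04132095 = 0.84074595
  P(H|E) = 0.79942500 / 0.84074595 = 0.9509

Update 3:
  P(E) = 0.9500 × 0.9509 + 0.2607 × 0.0491 = 0.90335500 + 0.01280037 = 0.91615537
  P(H|E) = 0.90335500 / 0.91615537 = 0.9860

Final posterior: 0.9860


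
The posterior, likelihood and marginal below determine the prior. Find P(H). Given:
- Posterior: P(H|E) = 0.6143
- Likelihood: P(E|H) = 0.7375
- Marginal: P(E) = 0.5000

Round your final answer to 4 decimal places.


From Bayes' theorem: P(H|E) = P(E|H) × P(H) / P(E)

Rearranging for P(H):
P(H) = P(H|E) × P(E) / P(E|H)
     = 0.6143 × 0.5000 / 0.7375
     = 0.30715000 / 0.7375
     = 0.4165


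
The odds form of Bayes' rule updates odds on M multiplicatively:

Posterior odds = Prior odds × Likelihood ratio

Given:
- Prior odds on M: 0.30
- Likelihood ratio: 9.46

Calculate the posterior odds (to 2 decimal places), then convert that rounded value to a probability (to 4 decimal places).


Step 1: Calculate posterior odds
Posterior odds = Prior odds × LR
               = 0.30 × 9.46
               = 2.84

Step 2: Convert to probability
P(M|E) = Posterior odds / (1 + Posterior odds)
       = 2.84 / (1 + 2.84)
       = 2.84 / 3.84
       = 0.7396

The evidence increased P(M) from 0.2308 to 0.7396.


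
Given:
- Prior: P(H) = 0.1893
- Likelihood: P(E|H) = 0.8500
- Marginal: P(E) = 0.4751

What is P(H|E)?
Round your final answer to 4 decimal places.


Using Bayes' theorem:

P(H|E) = P(E|H) × P(H) / P(E)
       = 0.8500 × 0.1893 / 0.4751
       = 0.16090500 / 0.4751
       = 0.3387

The evidence strengthens our belief in H.
Prior: 0.1893 → Posterior: 0.3387


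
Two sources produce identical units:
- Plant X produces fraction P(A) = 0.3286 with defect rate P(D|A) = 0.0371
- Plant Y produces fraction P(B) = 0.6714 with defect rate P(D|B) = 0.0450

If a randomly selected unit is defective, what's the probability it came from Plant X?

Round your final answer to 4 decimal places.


Let A = from Plant X, D = defective

Given:
- P(A) = 0.3286, P(B) = 0.6714
- P(D|A) = 0.0371, P(D|B) = 0.0450

Step 1: Find P(D)
P(D) = P(D|A)P(A) + P(D|B)P(B)
     = 0.0371 × 0.3286 + 0.0450 × 0.6714
     = 0.01219106 + 0.03021300
     = 0.04240406

Step 2: Apply Bayes' theorem
P(A|D) = P(D|A)P(A) / P(D)
       = 0.01219106 / 0.04240406
       = 0.2875


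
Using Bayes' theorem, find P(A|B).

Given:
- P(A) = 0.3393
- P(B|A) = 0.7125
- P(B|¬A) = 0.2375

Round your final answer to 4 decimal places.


Bayes' theorem: P(A|B) = P(B|A) × P(A) / P(B)

Step 1: Calculate P(B) using law of total probability
P(B) = P(B|A)P(A) + P(B|¬A)P(¬A)
     = 0.7125 × 0.3393 + 0.2375 × 0.6607
     = 0.24175125 + 0.15691625
     = 0.39866750

Step 2: Apply Bayes' theorem
P(A|B) = P(B|A) × P(A) / P(B)
       = 0.24175125 / 0.39866750
       = 0.6064


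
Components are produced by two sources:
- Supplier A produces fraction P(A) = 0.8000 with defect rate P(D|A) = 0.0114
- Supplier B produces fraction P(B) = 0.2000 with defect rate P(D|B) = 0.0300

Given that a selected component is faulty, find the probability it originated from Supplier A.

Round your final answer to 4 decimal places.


Let A = from Supplier A, D = faulty

Given:
- P(A) = 0.8000, P(B) = 0.2000
- P(D|A) = 0.0114, P(D|B) = 0.0300

Step 1: Find P(D)
P(D) = P(D|A)P(A) + P(D|B)P(B)
     = 0.0114 × 0.8000 + 0.0300 × 0.2000
     = 0.00912000 + 0.00600000
     = 0.01512000

Step 2: Apply Bayes' theorem
P(A|D) = P(D|A)P(A) / P(D)
       = 0.00912000 / 0.01512000
       = 0.6032


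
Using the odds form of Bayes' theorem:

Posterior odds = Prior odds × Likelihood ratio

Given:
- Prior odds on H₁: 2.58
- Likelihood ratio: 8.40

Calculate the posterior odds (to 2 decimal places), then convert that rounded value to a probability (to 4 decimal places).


Step 1: Calculate posterior odds
Posterior odds = Prior odds × LR
               = 2.58 × 8.40
               = 21.67

Step 2: Convert to probability
P(H₁|E) = Posterior odds / (1 + Posterior odds)
       = 21.67 / (1 + 21.67)
       = 21.67 / 22.67
       = 0.9559

The evidence increased P(H₁) from 0.7207 to 0.9559.


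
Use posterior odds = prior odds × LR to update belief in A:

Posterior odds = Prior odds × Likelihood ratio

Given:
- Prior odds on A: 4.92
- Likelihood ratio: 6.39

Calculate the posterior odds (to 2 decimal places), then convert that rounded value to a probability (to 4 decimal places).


Step 1: Calculate posterior odds
Posterior odds = Prior odds × LR
               = 4.92 × 6.39
               = 31.44

Step 2: Convert to probability
P(A|E) = Posterior odds / (1 + Posterior odds)
       = 31.44 / (1 + 31.44)
       = 31.44 / 32.44
       = 0.9692

The evidence increased P(A) from 0.8311 to 0.9692.


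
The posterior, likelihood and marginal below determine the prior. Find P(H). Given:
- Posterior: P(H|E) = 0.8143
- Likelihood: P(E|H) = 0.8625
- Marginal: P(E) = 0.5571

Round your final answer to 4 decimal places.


From Bayes' theorem: P(H|E) = P(E|H) × P(H) / P(E)

Rearranging for P(H):
P(H) = P(H|E) × P(E) / P(E|H)
     = 0.8143 × 0.5571 / 0.8625
     = 0.45364653 / 0.8625
     = 0.5260


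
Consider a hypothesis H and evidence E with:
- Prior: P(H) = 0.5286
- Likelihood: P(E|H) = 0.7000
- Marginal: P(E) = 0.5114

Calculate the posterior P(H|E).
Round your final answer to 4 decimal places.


Using Bayes' theorem:

P(H|E) = P(E|H) × P(H) / P(E)
       = 0.7000 × 0.5286 / 0.5114
       = 0.37002000 / 0.5114
       = 0.7235

The evidence strengthens our belief in H.
Prior: 0.5286 → Posterior: 0.7235


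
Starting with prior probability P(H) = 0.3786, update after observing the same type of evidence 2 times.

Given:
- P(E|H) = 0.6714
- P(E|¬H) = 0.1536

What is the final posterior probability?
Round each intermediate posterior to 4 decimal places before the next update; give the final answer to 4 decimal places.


Sequential Bayesian updating:

Initial prior: P(H) = 0.3786

Update 1:
  P(E) = 0.6714 × 0.3786 + 0.1536 × 0.6214 = 0.25419204 + 0.09544704 = 0.34963908
  P(H|E) = 0.25419204 / 0.34963908 = 0.7270

Update 2:
  P(E) = 0.6714 × 0.7270 + 0.1536 × 0.2730 = 0.48810780 + 0.04193280 = 0.53004060
  P(H|E) = 0.48810780 / 0.53004060 = 0.9209

Final posterior: 0.9209


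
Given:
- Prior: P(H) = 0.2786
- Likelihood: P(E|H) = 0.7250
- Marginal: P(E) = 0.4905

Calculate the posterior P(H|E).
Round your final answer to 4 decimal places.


Using Bayes' theorem:

P(H|E) = P(E|H) × P(H) / P(E)
       = 0.7250 × 0.2786 / 0.4905
       = 0.20198500 / 0.4905
       = 0.4118

The evidence strengthens our belief in H.
Prior: 0.2786 → Posterior: 0.4118


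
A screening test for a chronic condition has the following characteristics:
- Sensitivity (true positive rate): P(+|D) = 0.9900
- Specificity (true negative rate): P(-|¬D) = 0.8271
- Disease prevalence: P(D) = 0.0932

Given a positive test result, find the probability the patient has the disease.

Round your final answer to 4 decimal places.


Let D = has disease, + = positive test

Given:
- P(D) = 0.0932 (prevalence)
- P(+|D) = 0.9900 (sensitivity)
- P(-|¬D) = 0.8271 (specificity)
- P(+|¬D) = 0.1729 (false positive rate = 1 - specificity)

Step 1: Find P(+)
P(+) = P(+|D)P(D) + P(+|¬D)P(¬D)
     = 0.9900 × 0.0932 + 0.1729 × 0.9068
     = 0.09226800 + 0.15678572
     = 0.24905372

Step 2: Apply Bayes' theorem for P(D|+)
P(D|+) = P(+|D)P(D) / P(+)
       = 0.09226800 / 0.24905372
       = 0.3705


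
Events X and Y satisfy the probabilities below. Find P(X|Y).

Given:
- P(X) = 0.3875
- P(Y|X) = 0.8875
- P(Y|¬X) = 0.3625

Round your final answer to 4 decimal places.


Bayes' theorem: P(X|Y) = P(Y|X) × P(X) / P(Y)

Step 1: Calculate P(Y) using law of total probability
P(Y) = P(Y|X)P(X) + P(Y|¬X)P(¬X)
     = 0.8875 × 0.3875 + 0.3625 × 0.6125
     = 0.34390625 + 0.22203125
     = 0.56593750

Step 2: Apply Bayes' theorem
P(X|Y) = P(Y|X) × P(X) / P(Y)
       = 0.34390625 / 0.56593750
       = 0.6077


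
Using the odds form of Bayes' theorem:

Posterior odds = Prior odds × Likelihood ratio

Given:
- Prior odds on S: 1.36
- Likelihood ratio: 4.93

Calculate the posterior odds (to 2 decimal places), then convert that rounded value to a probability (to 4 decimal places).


Step 1: Calculate posterior odds
Posterior odds = Prior odds × LR
               = 1.36 × 4.93
               = 6.70

Step 2: Convert to probability
P(S|E) = Posterior odds / (1 + Posterior odds)
       = 6.70 / (1 + 6.70)
       = 6.70 / 7.70
       = 0.8701

The evidence increased P(S) from 0.5763 to 0.8701.


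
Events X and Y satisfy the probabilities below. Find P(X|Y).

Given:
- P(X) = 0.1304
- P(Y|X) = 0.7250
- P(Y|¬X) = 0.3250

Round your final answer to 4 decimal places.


Bayes' theorem: P(X|Y) = P(Y|X) × P(X) / P(Y)

Step 1: Calculate P(Y) using law of total probability
P(Y) = P(Y|X)P(X) + P(Y|¬X)P(¬X)
     = 0.7250 × 0.1304 + 0.3250 × 0.8696
     = 0.09454000 + 0.28262000
     = 0.37716000

Step 2: Apply Bayes' theorem
P(X|Y) = P(Y|X) × P(X) / P(Y)
       = 0.09454000 / 0.37716000
       = 0.2507


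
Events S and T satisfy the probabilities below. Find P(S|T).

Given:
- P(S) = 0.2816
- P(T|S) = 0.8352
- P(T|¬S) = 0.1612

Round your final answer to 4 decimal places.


Bayes' theorem: P(S|T) = P(T|S) × P(S) / P(T)

Step 1: Calculate P(T) using law of total probability
P(T) = P(T|S)P(S) + P(T|¬S)P(¬S)
     = 0.8352 × 0.2816 + 0.1612 × 0.7184
     = 0.23519232 + 0.11580608
     = 0.35099840

Step 2: Apply Bayes' theorem
P(S|T) = P(T|S) × P(S) / P(T)
       = 0.23519232 / 0.35099840
       = 0.6701


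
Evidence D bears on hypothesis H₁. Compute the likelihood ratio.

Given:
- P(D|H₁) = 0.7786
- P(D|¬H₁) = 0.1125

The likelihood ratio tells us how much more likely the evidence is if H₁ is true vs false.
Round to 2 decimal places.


Likelihood Ratio (LR) = P(D|H₁) / P(D|¬H₁)

LR = 0.7786 / 0.1125
   = 6.92

The evidence is 6.92 times more likely if H₁ is true than if H₁ is false.
Since LR > 1, the evidence supports H₁ over ¬H₁.


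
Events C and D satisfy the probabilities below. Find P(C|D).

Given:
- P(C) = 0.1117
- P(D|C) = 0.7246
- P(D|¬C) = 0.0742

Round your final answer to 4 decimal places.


Bayes' theorem: P(C|D) = P(D|C) × P(C) / P(D)

Step 1: Calculate P(D) using law of total probability
P(D) = P(D|C)P(C) + P(D|¬C)P(¬C)
     = 0.7246 × 0.1117 + 0.0742 × 0.8883
     = 0.08093782 + 0.06591186
     = 0.14684968

Step 2: Apply Bayes' theorem
P(C|D) = P(D|C) × P(C) / P(D)
       = 0.08093782 / 0.14684968
       = 0.5512


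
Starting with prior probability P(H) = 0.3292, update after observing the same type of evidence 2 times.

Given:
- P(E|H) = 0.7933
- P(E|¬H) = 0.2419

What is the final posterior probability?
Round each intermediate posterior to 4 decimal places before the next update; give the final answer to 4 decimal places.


Sequential Bayesian updating:

Initial prior: P(H) = 0.3292

Update 1:
  P(E) = 0.7933 × 0.3292 + 0.2419 × 0.6708 = 0.26115436 + 0.16226652 = 0.42342088
  P(H|E) = 0.26115436 / 0.42342088 = 0.6168

Update 2:
  P(E) = 0.7933 × 0.6168 + 0.2419 × 0.3832 = 0.48930744 + 0.09269608 = 0.58200352
  P(H|E) = 0.48930744 / 0.58200352 = 0.8407

Final posterior: 0.8407


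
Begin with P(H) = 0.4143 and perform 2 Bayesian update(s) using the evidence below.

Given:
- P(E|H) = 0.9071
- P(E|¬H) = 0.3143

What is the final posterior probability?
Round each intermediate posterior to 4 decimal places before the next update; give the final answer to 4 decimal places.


Sequential Bayesian updating:

Initial prior: P(H) = 0.4143

Update 1:
  P(E) = 0.9071 × 0.4143 + 0.3143 × 0.5857 = 0.37581153 + 0.18408551 = 0.55989704
  P(H|E) = 0.37581153 / 0.55989704 = 0.6712

Update 2:
  P(E) = 0.9071 × 0.6712 + 0.3143 × 0.3288 = 0.60884552 + 0.10334184 = 0.71218736
  P(H|E) = 0.60884552 / 0.71218736 = 0.8549

Final posterior: 0.8549


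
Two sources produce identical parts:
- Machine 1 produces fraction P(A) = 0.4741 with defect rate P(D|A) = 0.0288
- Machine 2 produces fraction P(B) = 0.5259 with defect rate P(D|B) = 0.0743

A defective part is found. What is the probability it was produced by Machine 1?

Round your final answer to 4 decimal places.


Let A = from Machine 1, D = defective

Given:
- P(A) = 0.4741, P(B) = 0.5259
- P(D|A) = 0.0288, P(D|B) = 0.0743

Step 1: Find P(D)
P(D) = P(D|A)P(A) + P(D|B)P(B)
     = 0.0288 × 0.4741 + 0.0743 × 0.5259
     = 0.01365408 + 0.03907437
     = 0.05272845

Step 2: Apply Bayes' theorem
P(A|D) = P(D|A)P(A) / P(D)
       = 0.01365408 / 0.05272845
       = 0.2590


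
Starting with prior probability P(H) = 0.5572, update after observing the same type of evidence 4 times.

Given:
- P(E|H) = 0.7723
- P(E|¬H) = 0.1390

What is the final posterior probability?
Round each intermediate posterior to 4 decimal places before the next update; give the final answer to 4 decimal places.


Sequential Bayesian updating:

Initial prior: P(H) = 0.5572

Update 1:
  P(E) = 0.7723 × 0.5572 + 0.1390 × 0.4428 = 0.43032556 + 0.06154920 = 0.49187476
  P(H|E) = 0.43032556 / 0.49187476 = 0.8749

Update 2:
  P(E) = 0.7723 × 0.8749 + 0.1390 × 0.1251 = 0.67568527 + 0.01738890 = 0.69307417
  P(H|E) = 0.67568527 / 0.69307417 = 0.9749

Update 3:
  P(E) = 0.7723 × 0.9749 + 0.1390 × 0.0251 = 0.75291527 + 0.00348890 = 0.75640417
  P(H|E) = 0.75291527 / 0.75640417 = 0.9954

Update 4:
  P(E) = 0.7723 × 0.9954 + 0.1390 × 0.0046 = 0.76874742 + 0.00063940 = 0.76938682
  P(H|E) = 0.76874742 / 0.76938682 = 0.9992

Final posterior: 0.9992


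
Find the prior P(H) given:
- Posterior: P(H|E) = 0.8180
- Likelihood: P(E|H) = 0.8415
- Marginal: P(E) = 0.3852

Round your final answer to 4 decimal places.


From Bayes' theorem: P(H|E) = P(E|H) × P(H) / P(E)

Rearranging for P(H):
P(H) = P(H|E) × P(E) / P(E|H)
     = 0.8180 × 0.3852 / 0.8415
     = 0.31509360 / 0.8415
     = 0.3744


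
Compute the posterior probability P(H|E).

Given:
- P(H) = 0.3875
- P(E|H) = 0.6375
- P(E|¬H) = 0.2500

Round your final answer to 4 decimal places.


Bayes' theorem: P(H|E) = P(E|H) × P(H) / P(E)

Step 1: Calculate P(E) using law of total probability
P(E) = P(E|H)P(H) + P(E|¬H)P(¬H)
     = 0.6375 × 0.3875 + 0.2500 × 0.6125
     = 0.24703125 + 0.15312500
     = 0.40015625

Step 2: Apply Bayes' theorem
P(H|E) = P(E|H) × P(H) / P(E)
       = 0.24703125 / 0.40015625
       = 0.6173


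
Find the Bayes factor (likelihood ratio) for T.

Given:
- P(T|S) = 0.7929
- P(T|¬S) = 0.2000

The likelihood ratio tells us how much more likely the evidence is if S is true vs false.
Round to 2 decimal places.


Likelihood Ratio (LR) = P(T|S) / P(T|¬S)

LR = 0.7929 / 0.2000
   = 3.96

The evidence is 3.96 times more likely if S is true than if S is false.
Because LR exceeds 1, T is evidence for S.


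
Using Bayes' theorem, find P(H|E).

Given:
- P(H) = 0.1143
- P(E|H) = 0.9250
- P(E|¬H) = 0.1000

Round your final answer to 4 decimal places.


Bayes' theorem: P(H|E) = P(E|H) × P(H) / P(E)

Step 1: Calculate P(E) using law of total probability
P(E) = P(E|H)P(H) + P(E|¬H)P(¬H)
     = 0.9250 × 0.1143 + 0.1000 × 0.8857
     = 0.10572750 + 0.08857000
     = 0.19429750

Step 2: Apply Bayes' theorem
P(H|E) = P(E|H) × P(H) / P(E)
       = 0.10572750 / 0.19429750
       = 0.5442


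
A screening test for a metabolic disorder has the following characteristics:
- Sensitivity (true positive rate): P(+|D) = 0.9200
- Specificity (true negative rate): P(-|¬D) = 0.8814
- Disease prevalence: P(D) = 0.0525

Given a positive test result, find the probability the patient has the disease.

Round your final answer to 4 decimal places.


Let D = has disease, + = positive test

Given:
- P(D) = 0.0525 (prevalence)
- P(+|D) = 0.9200 (sensitivity)
- P(-|¬D) = 0.8814 (specificity)
- P(+|¬D) = 0.1186 (false positive rate = 1 - specificity)

Step 1: Find P(+)
P(+) = P(+|D)P(D) + P(+|¬D)P(¬D)
     = 0.9200 × 0.0525 + 0.1186 × 0.9475
     = 0.04830000 + 0.11237350
     = 0.16067350

Step 2: Apply Bayes' theorem for P(D|+)
P(D|+) = P(+|D)P(D) / P(+)
       = 0.04830000 / 0.16067350
       = 0.3006
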